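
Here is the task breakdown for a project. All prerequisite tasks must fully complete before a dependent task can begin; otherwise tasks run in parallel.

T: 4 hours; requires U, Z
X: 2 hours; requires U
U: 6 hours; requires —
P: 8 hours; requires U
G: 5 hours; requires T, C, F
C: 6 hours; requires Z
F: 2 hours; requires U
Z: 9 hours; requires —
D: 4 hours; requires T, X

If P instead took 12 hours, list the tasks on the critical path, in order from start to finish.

Actual critical path: Z→C→G = 9+6+5 = 20 ⇒ 20 hours.
P has 6 hours of float (longest path through it is 14).
The critical path is still Z→C→G; finish is now 20 hours.

Z, C, G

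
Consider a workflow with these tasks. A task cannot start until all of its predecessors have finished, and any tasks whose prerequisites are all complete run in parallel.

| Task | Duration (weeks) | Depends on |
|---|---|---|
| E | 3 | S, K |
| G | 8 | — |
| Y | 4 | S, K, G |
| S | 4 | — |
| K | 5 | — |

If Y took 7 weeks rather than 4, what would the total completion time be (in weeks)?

Critical path before the change: G→Y = 8+4 = 12 giving 12 weeks.
Y lies on that path, so at 7 weeks the path becomes 15 weeks.
No other chain overtakes it, so the finish is 15 weeks.

15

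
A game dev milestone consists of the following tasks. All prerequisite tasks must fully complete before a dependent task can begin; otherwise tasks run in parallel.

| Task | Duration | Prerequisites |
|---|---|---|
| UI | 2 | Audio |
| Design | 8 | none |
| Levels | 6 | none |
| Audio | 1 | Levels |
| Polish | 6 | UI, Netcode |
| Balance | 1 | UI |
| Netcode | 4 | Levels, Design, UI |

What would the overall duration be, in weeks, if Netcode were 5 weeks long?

Baseline: Levels→Audio→UI→Netcode→Polish = 6+1+2+4+6 = 19 → 19 weeks.
Since Netcode is critical, the +1 change carries straight to that chain (now 20 weeks).
No other chain overtakes it, so the finish is 20 weeks.

20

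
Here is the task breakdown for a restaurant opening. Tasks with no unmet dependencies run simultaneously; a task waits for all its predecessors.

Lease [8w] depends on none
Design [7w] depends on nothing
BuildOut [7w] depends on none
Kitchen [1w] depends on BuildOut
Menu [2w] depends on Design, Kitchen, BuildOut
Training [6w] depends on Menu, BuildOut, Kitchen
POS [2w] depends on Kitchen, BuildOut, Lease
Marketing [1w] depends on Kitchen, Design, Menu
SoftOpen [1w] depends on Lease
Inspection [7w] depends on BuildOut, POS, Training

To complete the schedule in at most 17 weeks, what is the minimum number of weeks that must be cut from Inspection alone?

6

Current finish: 23 weeks; target: 17.
Inspection is on every critical path, so each week cut from Inspection cuts the finish by one (this holds down to a finish of 17).
Need 23 − 17 = 6 weeks off Inspection → Inspection becomes 1 week, finish becomes 17.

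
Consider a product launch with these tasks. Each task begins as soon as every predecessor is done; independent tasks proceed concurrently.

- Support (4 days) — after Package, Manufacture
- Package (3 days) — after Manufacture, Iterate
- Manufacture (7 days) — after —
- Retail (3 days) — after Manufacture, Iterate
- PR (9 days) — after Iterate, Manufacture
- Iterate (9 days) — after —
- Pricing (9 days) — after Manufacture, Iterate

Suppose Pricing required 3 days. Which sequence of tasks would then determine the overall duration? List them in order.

Iterate, PR

Critical path before the change: Iterate→Pricing = 9+9 = 18 giving 18 days.
Since Pricing is critical, the -6 change carries straight to that chain (now 12 days).
Now Iterate→PR = 9+9 = 18 is longest, so the finish becomes 18 days.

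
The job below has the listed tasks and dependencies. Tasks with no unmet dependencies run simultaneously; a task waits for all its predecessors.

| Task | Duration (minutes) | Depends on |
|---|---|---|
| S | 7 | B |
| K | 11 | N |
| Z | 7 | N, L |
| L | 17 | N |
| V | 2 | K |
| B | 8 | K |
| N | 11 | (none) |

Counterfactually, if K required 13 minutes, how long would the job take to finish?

39

Baseline: N→K→B→S = 11+11+8+7 = 37 → 37 minutes.
K lies on that path, so at 13 minutes the path becomes 39 minutes.
No other chain overtakes it, so the finish is 39 minutes.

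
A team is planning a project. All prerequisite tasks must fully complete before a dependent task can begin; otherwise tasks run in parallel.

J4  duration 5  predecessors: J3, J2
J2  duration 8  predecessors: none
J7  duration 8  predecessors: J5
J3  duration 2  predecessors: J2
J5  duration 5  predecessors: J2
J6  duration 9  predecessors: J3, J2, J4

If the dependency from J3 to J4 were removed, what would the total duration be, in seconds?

22

With the dependency in place, J2→J3→J4→J6 = 8+2+5+9 = 24 sets the finish at 24 seconds.
Without J3→J4, J4's earliest start moves from 10 to 8.
After: J2→J4→J6 = 8+5+9 = 22 → 22 seconds.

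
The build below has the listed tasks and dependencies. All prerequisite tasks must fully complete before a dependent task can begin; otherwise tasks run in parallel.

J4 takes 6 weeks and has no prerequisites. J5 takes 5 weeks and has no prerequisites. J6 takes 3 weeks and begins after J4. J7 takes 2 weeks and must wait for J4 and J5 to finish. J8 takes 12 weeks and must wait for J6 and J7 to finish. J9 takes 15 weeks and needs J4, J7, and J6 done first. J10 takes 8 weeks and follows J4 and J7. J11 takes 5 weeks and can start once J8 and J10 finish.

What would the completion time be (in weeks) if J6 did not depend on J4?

Original critical path: J4→J6→J8→J11 = 6+3+12+5 = 26 ⇒ 26 weeks.
Without J4→J6, J6's earliest start moves from 6 to 0.
After: J4→J7→J8→J11 = 6+2+12+5 = 25 → 25 weeks.

25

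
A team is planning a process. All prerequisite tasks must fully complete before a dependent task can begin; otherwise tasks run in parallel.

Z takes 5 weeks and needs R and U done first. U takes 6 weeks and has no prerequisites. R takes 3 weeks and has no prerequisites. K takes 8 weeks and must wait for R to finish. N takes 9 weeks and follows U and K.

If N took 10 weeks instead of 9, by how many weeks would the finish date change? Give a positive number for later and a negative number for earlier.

Baseline: R→K→N = 3+8+9 = 20 → 20 weeks.
N lies on that path, so at 10 weeks the path becomes 21 weeks.
No other chain overtakes it, so the finish is 21 weeks.
Change in finish: 21 − 20 = +1 weeks.

1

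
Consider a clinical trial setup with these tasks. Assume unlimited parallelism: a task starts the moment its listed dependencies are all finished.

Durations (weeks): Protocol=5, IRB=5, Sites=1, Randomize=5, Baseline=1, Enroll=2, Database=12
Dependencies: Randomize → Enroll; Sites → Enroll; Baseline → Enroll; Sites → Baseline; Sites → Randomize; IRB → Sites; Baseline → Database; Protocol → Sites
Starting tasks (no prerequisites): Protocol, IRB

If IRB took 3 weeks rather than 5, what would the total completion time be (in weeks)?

Actual critical path: IRB→Sites→Baseline→Database = 5+1+1+12 = 19 ⇒ 19 weeks.
IRB is on the critical path; changing it to 3 makes that path 17 weeks.
The binding chain switches to Protocol→Sites→Baseline→Database = 5+1+1+12 = 19; finish 19 weeks.

19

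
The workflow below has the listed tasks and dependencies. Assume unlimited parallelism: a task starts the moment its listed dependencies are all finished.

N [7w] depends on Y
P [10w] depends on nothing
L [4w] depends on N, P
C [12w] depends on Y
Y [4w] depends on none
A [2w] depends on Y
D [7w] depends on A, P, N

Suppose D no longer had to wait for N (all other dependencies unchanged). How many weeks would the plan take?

17

With the dependency in place, Y→N→D = 4+7+7 = 18 sets the finish at 18 weeks.
Without N→D, D's earliest start moves from 11 to 10.
The longest chain is now P→D = 10+7 = 17, so the plan takes 17 weeks.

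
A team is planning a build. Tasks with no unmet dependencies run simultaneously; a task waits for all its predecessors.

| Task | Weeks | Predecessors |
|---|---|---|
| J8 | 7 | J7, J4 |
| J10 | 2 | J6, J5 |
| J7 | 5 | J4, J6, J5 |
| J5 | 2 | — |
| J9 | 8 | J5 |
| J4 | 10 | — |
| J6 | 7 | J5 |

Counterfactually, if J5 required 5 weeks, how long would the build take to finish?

24

As given, the longest chain is J4→J7→J8 = 10+5+7 = 22, so the finish is 22 weeks.
J5 is off the critical path — its longest chain is 21 weeks, giving 1 of slack.
The binding chain switches to J5→J6→J7→J8 = 5+7+5+7 = 24; finish 24 weeks.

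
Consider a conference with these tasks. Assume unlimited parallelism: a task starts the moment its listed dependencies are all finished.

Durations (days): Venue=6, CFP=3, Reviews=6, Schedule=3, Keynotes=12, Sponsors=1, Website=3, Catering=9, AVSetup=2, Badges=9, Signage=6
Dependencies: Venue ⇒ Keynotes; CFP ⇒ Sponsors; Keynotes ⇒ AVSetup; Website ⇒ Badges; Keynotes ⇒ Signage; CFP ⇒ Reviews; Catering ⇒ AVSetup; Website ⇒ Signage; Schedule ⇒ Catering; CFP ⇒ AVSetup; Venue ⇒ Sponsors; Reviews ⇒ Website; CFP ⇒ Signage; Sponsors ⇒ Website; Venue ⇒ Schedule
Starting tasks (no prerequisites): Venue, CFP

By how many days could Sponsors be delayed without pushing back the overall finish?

5

The longest chain is Venue→Keynotes→Signage = 6+12+6 = 24; overall finish 24 days.
The longest chain containing Sponsors totals 19 days.
Float = 24 − 19 = 5.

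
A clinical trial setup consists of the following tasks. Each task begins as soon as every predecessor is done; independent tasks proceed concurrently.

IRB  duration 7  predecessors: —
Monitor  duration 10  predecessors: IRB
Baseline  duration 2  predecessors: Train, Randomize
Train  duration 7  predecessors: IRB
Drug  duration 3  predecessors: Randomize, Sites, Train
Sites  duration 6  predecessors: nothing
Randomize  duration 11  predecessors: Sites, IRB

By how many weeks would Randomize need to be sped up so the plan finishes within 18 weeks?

3

Current finish: 21 weeks; target: 18.
Randomize is on every critical path, so each week cut from Randomize cuts the finish by one (this holds down to a finish of 17).
Need 21 − 18 = 3 weeks off Randomize → Randomize becomes 8 weeks, finish becomes 18.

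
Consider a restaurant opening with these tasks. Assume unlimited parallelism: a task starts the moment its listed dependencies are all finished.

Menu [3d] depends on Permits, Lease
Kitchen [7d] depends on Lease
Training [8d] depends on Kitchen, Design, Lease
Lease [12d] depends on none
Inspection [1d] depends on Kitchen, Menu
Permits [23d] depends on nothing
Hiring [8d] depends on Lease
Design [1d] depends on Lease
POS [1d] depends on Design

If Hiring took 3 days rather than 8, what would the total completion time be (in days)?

27

Critical path before the change: Lease→Kitchen→Training = 12+7+8 = 27 giving 27 days.
The longest path through Hiring is only 20 days, so Hiring has float 7.
The critical path is still Lease→Kitchen→Training; finish is now 27 days.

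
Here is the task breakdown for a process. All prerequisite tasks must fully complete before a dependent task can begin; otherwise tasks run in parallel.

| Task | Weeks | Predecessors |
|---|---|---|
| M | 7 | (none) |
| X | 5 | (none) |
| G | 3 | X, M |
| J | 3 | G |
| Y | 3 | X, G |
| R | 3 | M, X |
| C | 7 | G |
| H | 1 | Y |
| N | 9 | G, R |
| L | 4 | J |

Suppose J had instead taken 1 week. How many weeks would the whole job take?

Baseline: M→G→N = 7+3+9 = 19 → 19 weeks.
J has 2 weeks of float (longest path through it is 17).
That remains the longest chain; total 19 weeks.

19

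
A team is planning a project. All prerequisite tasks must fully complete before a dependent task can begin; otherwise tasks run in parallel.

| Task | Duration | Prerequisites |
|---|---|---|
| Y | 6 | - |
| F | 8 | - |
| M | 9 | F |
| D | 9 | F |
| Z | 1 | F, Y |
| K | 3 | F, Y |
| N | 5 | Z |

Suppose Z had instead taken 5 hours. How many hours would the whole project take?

Actual critical path: F→M = 8+9 = 17 ⇒ 17 hours.
The longest path through Z is only 14 hours, so Z has float 3.
Now F→Z→N = 8+5+5 = 18 is longest, so the finish becomes 18 hours.

18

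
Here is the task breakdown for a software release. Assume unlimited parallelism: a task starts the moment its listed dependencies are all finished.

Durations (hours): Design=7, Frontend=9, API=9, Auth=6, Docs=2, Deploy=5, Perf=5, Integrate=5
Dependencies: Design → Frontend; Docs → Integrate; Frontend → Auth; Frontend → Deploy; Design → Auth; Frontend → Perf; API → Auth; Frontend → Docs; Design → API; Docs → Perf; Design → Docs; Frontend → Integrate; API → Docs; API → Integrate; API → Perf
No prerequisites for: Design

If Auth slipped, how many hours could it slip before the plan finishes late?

Design→Frontend→Docs→Perf = 7+9+2+5 = 23 sets the makespan at 23 hours.
Longest path through Auth: 22 hours (earliest finish 22, latest finish 23).
So Auth can slip 23 − 22 = 1 hour.

1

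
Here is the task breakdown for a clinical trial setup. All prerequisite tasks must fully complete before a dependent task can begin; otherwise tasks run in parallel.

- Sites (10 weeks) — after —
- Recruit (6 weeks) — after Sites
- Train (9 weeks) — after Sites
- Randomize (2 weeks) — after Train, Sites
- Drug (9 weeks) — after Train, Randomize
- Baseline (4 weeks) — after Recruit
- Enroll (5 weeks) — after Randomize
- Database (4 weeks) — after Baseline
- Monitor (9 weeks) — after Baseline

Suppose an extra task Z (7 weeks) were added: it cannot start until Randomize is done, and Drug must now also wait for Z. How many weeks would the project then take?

37

Originally the project takes 30 weeks.
With Z inserted, Drug now waits for max(Train, Randomize, Z).
New critical path: Sites→Train→Randomize→Z→Drug = 10+9+2+7+9 = 37 ⇒ 37 weeks.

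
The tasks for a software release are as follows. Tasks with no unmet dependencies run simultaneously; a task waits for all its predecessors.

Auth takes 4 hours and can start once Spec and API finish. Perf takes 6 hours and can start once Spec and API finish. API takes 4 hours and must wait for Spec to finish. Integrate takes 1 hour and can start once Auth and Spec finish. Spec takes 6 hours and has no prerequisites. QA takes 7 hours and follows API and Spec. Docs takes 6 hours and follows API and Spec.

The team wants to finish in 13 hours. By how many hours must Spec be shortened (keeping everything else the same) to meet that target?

4

Current finish: 17 hours; target: 13.
Spec is on every critical path, so each hour cut from Spec cuts the finish by one (this holds down to a finish of 12).
Need 17 − 13 = 4 hours off Spec → Spec becomes 2 hours, finish becomes 13.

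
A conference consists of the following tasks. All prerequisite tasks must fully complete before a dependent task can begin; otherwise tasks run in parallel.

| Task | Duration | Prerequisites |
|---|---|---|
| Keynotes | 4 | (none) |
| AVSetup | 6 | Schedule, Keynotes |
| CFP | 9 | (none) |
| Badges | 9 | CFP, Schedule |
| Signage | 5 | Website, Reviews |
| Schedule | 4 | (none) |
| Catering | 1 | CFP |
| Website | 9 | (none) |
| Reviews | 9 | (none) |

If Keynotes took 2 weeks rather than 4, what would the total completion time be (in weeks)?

Actual critical path: CFP→Badges = 9+9 = 18 ⇒ 18 weeks.
Keynotes has 8 weeks of float (longest path through it is 10).
The critical path is still CFP→Badges; finish is now 18 weeks.

18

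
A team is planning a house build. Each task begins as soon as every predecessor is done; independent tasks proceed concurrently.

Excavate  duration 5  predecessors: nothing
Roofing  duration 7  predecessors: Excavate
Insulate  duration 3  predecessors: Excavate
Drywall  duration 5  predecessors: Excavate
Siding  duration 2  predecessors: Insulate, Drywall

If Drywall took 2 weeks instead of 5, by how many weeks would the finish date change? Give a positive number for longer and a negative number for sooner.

0

The binding path is Excavate→Drywall→Siding = 5+5+2 = 12; finish at 12 weeks.
Since Drywall is critical, the -3 change carries straight to that chain (now 9 weeks).
New critical path: Excavate→Roofing = 5+7 = 12 ⇒ 12 weeks.
Change in finish: 12 − 12 = +0 weeks.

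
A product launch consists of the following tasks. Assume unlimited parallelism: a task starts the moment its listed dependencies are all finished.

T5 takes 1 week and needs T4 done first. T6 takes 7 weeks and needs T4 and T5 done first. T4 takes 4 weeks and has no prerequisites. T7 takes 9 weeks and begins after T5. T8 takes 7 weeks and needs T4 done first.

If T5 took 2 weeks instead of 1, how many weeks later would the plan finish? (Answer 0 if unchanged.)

As given, the longest chain is T4→T5→T7 = 4+1+9 = 14, so the finish is 14 weeks.
T5 lies on that path, so at 2 weeks the path becomes 15 weeks.
The critical path is still T4→T5→T7; finish is now 15 weeks.
Change in finish: 15 − 14 = +1 weeks.

1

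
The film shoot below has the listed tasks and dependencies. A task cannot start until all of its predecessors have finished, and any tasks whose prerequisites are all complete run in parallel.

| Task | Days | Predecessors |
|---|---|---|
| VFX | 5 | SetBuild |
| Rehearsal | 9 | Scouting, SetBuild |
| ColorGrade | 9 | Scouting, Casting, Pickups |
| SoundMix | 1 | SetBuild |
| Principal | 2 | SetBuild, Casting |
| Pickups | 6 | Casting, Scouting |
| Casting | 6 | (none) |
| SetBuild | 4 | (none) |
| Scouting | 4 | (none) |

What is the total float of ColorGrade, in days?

Critical path: Casting→Pickups→ColorGrade = 6+6+9 = 21, so the finish is 21 days.
The longest chain containing ColorGrade totals 21 days.
Float = 21 − 21 = 0.

0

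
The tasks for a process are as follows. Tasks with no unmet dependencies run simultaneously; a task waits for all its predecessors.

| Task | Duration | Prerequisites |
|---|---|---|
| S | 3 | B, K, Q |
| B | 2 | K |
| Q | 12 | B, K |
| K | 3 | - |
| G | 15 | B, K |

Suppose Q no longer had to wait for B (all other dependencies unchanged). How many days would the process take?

Original critical path: K→B→Q→S = 3+2+12+3 = 20 ⇒ 20 days.
Without B→Q, Q's earliest start moves from 5 to 3.
After: K→B→G = 3+2+15 = 20 → 20 days.

20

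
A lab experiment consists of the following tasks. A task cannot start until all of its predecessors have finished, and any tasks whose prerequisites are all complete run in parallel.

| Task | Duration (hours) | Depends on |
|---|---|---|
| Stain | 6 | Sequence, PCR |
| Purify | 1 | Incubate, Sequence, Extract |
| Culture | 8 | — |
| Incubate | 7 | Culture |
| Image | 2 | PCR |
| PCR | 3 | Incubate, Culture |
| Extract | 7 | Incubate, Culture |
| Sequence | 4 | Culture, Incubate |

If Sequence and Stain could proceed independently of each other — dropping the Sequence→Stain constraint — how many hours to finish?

24

Before: longest chain Culture→Incubate→Sequence→Stain = 8+7+4+6 = 25, finish 25.
Without Sequence→Stain, Stain's earliest start moves from 19 to 18.
After: Culture→Incubate→PCR→Stain = 8+7+3+6 = 24 → 24 hours.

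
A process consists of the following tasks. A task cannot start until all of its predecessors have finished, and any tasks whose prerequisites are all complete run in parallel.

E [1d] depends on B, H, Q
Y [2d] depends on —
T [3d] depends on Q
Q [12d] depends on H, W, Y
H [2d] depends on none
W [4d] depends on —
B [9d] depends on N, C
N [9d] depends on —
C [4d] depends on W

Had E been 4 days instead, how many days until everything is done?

22

Critical path before the change: N→B→E = 9+9+1 = 19 giving 19 days.
Since E is critical, the +3 change carries straight to that chain (now 22 days).
The critical path is still N→B→E; finish is now 22 days.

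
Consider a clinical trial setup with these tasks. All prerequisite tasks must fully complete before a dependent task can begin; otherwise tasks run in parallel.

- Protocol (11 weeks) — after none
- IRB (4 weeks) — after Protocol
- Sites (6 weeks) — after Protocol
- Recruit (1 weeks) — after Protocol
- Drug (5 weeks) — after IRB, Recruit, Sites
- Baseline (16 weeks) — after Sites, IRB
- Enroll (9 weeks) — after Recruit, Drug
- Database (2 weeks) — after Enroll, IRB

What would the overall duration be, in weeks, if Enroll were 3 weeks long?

33

Actual critical path: Protocol→Sites→Drug→Enroll→Database = 11+6+5+9+2 = 33 ⇒ 33 weeks.
Enroll lies on that path, so at 3 weeks the path becomes 27 weeks.
Now Protocol→Sites→Baseline = 11+6+16 = 33 is longest, so the finish becomes 33 weeks.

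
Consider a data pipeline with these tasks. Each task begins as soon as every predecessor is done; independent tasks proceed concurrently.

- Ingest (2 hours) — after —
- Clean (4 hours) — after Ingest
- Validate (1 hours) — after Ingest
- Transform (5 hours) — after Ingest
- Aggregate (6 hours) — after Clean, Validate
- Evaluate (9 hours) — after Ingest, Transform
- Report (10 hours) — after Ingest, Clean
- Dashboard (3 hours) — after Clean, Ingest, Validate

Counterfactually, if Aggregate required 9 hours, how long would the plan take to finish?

The binding path is Ingest→Clean→Report = 2+4+10 = 16; finish at 16 hours.
Aggregate has 4 hours of float (longest path through it is 12).
That remains the longest chain; total 16 hours.

16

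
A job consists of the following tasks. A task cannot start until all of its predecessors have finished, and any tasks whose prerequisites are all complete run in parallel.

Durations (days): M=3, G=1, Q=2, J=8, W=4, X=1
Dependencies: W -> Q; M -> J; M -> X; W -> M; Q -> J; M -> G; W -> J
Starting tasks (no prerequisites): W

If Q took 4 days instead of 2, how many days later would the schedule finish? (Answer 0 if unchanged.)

Actual critical path: W→M→J = 4+3+8 = 15 ⇒ 15 days.
Q is off the critical path — its longest chain is 14 days, giving 1 of slack.
Now W→Q→J = 4+4+8 = 16 is longest, so the finish becomes 16 days.
Change in finish: 16 − 15 = +1 days.

1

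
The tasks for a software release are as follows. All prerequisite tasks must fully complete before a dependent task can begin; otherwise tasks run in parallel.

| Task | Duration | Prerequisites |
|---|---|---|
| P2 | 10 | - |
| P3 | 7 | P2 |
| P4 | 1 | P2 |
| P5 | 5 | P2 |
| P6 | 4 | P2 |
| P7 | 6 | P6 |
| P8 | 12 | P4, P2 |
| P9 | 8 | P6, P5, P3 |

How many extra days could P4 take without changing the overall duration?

2

The longest chain is P2→P3→P9 = 10+7+8 = 25; overall finish 25 days.
P4 finishes as early as 11 and must finish by 13.
Slack of P4 = 12 − 10 = 2 days.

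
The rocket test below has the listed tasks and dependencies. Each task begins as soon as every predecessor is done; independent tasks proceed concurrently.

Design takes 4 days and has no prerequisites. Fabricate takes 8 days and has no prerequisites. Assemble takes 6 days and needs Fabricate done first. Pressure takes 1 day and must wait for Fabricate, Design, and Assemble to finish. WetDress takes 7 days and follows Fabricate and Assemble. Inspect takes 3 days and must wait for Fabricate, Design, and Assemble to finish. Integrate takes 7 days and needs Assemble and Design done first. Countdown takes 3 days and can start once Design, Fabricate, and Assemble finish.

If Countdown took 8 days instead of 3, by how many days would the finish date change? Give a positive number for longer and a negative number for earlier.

1

Baseline: Fabricate→Assemble→WetDress = 8+6+7 = 21 → 21 days.
Countdown is off the critical path — its longest chain is 17 days, giving 4 of slack.
New critical path: Fabricate→Assemble→Countdown = 8+6+8 = 22 ⇒ 22 days.
Change in finish: 22 − 21 = +1 days.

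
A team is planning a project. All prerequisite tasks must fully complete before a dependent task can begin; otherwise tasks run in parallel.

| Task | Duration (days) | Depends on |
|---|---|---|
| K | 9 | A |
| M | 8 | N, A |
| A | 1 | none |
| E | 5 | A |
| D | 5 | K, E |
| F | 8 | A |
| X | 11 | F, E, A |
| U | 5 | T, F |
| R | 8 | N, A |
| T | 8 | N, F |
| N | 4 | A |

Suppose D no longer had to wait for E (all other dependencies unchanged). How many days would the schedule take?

22

Before: longest chain A→F→T→U = 1+8+8+5 = 22, finish 22.
Dropping E→D doesn't change D's earliest start (10); another predecessor still binds.
After: A→F→T→U = 1+8+8+5 = 22 → 22 days.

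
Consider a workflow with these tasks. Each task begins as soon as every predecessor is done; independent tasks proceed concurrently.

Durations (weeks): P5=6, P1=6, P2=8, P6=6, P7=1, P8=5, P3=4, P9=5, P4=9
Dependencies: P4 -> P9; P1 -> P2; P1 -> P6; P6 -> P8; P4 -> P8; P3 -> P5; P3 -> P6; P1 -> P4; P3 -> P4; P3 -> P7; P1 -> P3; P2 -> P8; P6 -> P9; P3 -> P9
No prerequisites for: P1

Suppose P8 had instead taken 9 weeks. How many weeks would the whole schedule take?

28

The binding path is P1→P3→P4→P8 = 6+4+9+5 = 24; finish at 24 weeks.
Since P8 is critical, the +4 change carries straight to that chain (now 28 weeks).
No other chain overtakes it, so the finish is 28 weeks.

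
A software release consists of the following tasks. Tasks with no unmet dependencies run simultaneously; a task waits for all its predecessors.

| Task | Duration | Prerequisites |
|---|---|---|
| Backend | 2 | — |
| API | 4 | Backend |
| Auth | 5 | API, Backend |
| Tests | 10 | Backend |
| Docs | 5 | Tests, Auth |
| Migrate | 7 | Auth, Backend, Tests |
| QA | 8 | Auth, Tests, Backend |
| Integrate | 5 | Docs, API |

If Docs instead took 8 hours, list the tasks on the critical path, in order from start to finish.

Critical path before the change: Backend→Tests→Docs→Integrate = 2+10+5+5 = 22 giving 22 hours.
Docs is on the critical path; changing it to 8 makes that path 25 hours.
That remains the longest chain; total 25 hours.

Backend, Tests, Docs, Integrate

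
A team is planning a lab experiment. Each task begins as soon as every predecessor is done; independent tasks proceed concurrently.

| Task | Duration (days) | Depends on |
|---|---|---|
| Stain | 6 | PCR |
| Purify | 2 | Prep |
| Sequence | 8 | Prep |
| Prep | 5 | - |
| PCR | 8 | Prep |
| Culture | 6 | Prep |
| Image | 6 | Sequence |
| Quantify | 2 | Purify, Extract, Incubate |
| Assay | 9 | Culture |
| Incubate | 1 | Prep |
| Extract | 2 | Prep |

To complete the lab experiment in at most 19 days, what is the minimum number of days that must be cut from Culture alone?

1

Current finish: 20 days; target: 19.
Culture is on every critical path, so each day cut from Culture cuts the finish by one (this holds down to a finish of 19).
Need 20 − 19 = 1 day off Culture → Culture becomes 5 days, finish becomes 19.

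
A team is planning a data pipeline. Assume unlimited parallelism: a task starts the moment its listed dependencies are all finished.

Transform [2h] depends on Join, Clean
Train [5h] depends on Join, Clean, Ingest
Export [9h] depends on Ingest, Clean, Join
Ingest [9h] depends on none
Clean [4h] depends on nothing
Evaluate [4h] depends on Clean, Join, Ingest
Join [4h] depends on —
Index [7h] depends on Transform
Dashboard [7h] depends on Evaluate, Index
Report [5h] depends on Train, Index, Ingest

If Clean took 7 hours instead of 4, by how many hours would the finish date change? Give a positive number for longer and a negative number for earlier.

3

Critical path before the change: Clean→Transform→Index→Dashboard = 4+2+7+7 = 20 giving 20 hours.
Since Clean is critical, the +3 change carries straight to that chain (now 23 hours).
No other chain overtakes it, so the finish is 23 hours.
Change in finish: 23 − 20 = +3 hours.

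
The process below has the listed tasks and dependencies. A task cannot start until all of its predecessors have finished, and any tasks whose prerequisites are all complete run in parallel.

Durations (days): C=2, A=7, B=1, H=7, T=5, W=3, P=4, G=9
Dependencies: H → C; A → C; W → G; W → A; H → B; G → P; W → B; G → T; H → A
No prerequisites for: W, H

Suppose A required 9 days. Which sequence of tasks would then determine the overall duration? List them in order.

H, A, C

The binding path is W→G→T = 3+9+5 = 17; finish at 17 days.
A is off the critical path — its longest chain is 16 days, giving 1 of slack.
The binding chain switches to H→A→C = 7+9+2 = 18; finish 18 days.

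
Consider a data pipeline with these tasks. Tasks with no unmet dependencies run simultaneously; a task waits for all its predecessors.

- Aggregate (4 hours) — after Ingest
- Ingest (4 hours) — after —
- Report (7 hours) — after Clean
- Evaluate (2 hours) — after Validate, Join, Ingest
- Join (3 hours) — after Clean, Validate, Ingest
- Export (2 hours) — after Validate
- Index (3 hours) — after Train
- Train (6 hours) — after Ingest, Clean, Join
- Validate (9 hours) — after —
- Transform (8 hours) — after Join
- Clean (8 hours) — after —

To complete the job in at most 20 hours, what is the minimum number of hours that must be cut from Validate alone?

Current finish: 21 hours; target: 20.
Validate is on every critical path, so each hour cut from Validate cuts the finish by one (this holds down to a finish of 20).
Need 21 − 20 = 1 hour off Validate → Validate becomes 8 hours, finish becomes 20.

1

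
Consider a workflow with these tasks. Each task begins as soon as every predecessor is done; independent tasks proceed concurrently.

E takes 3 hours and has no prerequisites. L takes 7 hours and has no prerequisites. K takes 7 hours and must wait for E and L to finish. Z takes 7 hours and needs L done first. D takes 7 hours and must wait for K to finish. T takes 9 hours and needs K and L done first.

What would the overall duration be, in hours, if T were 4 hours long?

21

The binding path is L→K→T = 7+7+9 = 23; finish at 23 hours.
T lies on that path, so at 4 hours the path becomes 18 hours.
New critical path: L→K→D = 7+7+7 = 21 ⇒ 21 hours.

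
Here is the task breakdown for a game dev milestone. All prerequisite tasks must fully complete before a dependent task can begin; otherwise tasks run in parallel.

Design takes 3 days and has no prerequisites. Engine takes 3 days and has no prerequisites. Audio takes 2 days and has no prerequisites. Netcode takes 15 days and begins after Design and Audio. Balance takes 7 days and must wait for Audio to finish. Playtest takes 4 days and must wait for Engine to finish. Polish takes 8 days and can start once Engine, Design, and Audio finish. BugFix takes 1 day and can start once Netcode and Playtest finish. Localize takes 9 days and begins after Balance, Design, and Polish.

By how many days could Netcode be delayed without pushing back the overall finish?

1

The longest chain is Design→Polish→Localize = 3+8+9 = 20; overall finish 20 days.
Longest path through Netcode: 19 days (earliest finish 18, latest finish 19).
So Netcode can slip 19 − 18 = 1 day.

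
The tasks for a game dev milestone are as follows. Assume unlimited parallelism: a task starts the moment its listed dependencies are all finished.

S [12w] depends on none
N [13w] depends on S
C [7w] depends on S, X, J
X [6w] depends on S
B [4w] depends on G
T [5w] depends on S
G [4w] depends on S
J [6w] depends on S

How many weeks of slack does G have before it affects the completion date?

5

S→J→C = 12+6+7 = 25 sets the makespan at 25 weeks.
Longest path through G: 20 weeks (earliest finish 16, latest finish 21).
Float = 25 − 20 = 5.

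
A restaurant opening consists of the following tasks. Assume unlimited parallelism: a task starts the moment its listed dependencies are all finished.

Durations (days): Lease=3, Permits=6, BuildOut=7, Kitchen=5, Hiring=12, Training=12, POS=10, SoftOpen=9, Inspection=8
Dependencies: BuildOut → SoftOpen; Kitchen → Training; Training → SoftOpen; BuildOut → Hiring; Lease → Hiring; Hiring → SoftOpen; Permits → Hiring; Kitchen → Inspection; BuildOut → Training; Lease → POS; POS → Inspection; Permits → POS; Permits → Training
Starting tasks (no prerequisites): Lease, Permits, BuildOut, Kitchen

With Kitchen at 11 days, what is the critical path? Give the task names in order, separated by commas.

Baseline: BuildOut→Hiring→SoftOpen = 7+12+9 = 28 → 28 days.
The longest path through Kitchen is only 26 days, so Kitchen has float 2.
The binding chain switches to Kitchen→Training→SoftOpen = 11+12+9 = 32; finish 32 days.

Kitchen, Training, SoftOpen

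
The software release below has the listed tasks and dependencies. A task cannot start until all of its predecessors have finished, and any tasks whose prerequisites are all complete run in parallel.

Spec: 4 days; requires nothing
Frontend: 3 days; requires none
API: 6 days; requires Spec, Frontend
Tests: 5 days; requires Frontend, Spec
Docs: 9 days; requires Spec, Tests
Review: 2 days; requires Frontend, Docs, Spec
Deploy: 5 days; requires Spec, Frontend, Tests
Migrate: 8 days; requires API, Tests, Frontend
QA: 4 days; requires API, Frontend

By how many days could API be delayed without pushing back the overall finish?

2

Spec→Tests→Docs→Review = 4+5+9+2 = 20 sets the makespan at 20 days.
The longest chain containing API totals 18 days.
So API can slip 12 − 10 = 2 days.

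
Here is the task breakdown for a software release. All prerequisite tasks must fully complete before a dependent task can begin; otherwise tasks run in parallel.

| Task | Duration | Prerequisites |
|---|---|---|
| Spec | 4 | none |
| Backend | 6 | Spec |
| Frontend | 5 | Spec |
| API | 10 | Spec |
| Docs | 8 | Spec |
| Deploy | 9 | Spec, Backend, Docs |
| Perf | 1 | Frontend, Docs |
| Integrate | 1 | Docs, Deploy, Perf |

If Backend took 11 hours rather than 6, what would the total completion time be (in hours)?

25

Actual critical path: Spec→Docs→Deploy→Integrate = 4+8+9+1 = 22 ⇒ 22 hours.
The longest path through Backend is only 20 hours, so Backend has float 2.
Now Spec→Backend→Deploy→Integrate = 4+11+9+1 = 25 is longest, so the finish becomes 25 hours.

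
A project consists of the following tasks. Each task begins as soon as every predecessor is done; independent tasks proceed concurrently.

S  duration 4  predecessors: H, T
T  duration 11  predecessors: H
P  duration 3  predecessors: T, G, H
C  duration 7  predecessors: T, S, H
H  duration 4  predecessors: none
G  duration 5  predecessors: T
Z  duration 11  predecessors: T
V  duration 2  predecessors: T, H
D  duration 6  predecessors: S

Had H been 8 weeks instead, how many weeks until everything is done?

The binding path is H→T→S→C = 4+11+4+7 = 26; finish at 26 weeks.
H is on the critical path; changing it to 8 makes that path 30 weeks.
No other chain overtakes it, so the finish is 30 weeks.

30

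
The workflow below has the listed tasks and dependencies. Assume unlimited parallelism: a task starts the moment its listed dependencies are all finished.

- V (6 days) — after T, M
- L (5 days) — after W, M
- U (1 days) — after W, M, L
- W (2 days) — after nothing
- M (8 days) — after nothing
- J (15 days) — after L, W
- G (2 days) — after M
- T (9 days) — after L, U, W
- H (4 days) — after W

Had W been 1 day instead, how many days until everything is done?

29

Critical path before the change: M→L→U→T→V = 8+5+1+9+6 = 29 giving 29 days.
The longest path through W is only 23 days, so W has float 6.
No other chain overtakes it, so the finish is 29 days.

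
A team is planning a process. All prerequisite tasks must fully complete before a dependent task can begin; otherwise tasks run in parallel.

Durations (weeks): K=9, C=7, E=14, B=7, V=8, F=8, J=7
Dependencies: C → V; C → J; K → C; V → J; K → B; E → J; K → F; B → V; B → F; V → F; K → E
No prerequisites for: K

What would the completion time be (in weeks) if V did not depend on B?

32

Original critical path: K→C→V→F = 9+7+8+8 = 32 ⇒ 32 weeks.
Dropping B→V doesn't change V's earliest start (16); another predecessor still binds.
New critical path: K→C→V→F = 9+7+8+8 = 32 ⇒ 32 weeks.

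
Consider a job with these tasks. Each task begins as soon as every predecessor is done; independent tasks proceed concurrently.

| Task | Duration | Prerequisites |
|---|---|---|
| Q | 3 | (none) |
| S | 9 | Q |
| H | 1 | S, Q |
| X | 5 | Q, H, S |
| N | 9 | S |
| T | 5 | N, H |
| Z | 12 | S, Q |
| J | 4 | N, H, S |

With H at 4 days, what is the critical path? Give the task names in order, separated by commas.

Q, S, N, T

Critical path before the change: Q→S→N→T = 3+9+9+5 = 26 giving 26 days.
H has 8 days of float (longest path through it is 18).
The critical path is still Q→S→N→T; finish is now 26 days.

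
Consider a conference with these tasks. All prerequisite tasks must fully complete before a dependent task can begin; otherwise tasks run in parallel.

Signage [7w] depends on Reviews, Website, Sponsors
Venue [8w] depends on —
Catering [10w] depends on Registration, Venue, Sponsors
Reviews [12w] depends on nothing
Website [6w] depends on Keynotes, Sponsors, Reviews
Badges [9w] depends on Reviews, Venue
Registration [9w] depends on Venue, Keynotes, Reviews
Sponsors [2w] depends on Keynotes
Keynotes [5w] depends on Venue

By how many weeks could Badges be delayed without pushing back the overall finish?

11

Venue→Keynotes→Registration→Catering = 8+5+9+10 = 32 sets the makespan at 32 weeks.
Longest path through Badges: 21 weeks (earliest finish 21, latest finish 32).
Float = 32 − 21 = 11.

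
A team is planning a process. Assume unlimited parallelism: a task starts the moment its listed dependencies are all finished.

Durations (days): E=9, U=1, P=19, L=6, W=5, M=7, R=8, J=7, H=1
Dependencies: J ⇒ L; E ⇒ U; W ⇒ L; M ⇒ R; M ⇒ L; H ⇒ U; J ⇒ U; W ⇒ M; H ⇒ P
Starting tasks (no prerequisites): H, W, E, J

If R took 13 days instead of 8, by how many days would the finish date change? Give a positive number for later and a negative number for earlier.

5

Actual critical path: W→M→R = 5+7+8 = 20 ⇒ 20 days.
R lies on that path, so at 13 days the path becomes 25 days.
That remains the longest chain; total 25 days.
Change in finish: 25 − 20 = +5 days.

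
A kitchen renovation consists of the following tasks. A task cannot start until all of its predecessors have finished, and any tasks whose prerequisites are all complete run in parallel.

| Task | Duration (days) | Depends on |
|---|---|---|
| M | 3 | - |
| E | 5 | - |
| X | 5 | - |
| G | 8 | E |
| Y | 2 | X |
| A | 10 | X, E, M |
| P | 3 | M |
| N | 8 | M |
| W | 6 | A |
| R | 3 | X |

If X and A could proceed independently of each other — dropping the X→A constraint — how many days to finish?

With the dependency in place, E→A→W = 5+10+6 = 21 sets the finish at 21 days.
Dropping X→A doesn't change A's earliest start (5); another predecessor still binds.
After: E→A→W = 5+10+6 = 21 → 21 days.

21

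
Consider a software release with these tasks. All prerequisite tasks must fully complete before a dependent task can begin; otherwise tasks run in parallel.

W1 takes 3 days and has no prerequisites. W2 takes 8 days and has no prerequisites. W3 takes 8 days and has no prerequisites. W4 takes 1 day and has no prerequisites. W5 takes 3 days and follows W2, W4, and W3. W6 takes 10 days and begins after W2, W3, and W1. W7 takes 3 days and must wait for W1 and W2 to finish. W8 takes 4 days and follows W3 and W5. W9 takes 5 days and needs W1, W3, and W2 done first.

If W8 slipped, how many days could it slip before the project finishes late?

W2→W6 = 8+10 = 18 sets the makespan at 18 days.
The longest chain containing W8 totals 15 days.
So W8 can slip 18 − 15 = 3 days.

3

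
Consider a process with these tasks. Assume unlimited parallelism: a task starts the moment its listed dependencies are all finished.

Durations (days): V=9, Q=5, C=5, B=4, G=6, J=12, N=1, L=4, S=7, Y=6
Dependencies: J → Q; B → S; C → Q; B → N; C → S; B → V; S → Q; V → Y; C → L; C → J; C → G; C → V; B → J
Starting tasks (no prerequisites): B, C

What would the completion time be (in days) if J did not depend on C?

21

Original critical path: C→J→Q = 5+12+5 = 22 ⇒ 22 days.
Without C→J, J's earliest start moves from 5 to 4.
The longest chain is now B→J→Q = 4+12+5 = 21, so the schedule takes 21 days.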